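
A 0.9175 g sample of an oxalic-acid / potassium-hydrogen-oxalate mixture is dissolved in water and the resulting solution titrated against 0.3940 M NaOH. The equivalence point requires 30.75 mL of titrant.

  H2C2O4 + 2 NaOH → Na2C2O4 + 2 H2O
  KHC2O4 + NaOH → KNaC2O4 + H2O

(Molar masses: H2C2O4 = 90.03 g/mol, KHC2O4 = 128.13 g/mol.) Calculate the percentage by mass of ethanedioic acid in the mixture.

37.48 %

n(NaOH) = 0.03075 × 0.3940 = 0.01212 mol
Let x = n(H2C2O4), y = n(KHC2O4).
Titrant: 2x + 1y = 0.01212;  mass: 90.03x + 128.13y = 0.9175
Solving, x = 3.819 × 10^-3 mol, y = 4.477 × 10^-3 mol
mass of H2C2O4 = 3.819 × 10^-3 × 90.03 = 0.3438 g
% H2C2O4 = 0.3438 / 0.9175 × 100 = 37.48 %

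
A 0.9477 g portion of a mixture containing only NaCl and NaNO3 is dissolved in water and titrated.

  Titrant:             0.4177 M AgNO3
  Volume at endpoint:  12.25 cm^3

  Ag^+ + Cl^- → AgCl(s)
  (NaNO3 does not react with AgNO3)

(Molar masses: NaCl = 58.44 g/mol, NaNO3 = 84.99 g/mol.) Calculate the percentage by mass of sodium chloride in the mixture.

31.55 %

n(AgNO3) = 0.01225 × 0.4177 = 5.117 × 10^-3 mol
Let x = n(NaCl), y = n(NaNO3).
Titrant: 1x = 5.117 × 10^-3;  mass: 58.44x + 84.99y = 0.9477
Solving, x = 5.117 × 10^-3 mol, y = 7.632 × 10^-3 mol
mass of NaCl = 5.117 × 10^-3 × 58.44 = 0.2990 g
% NaCl = 0.2990 / 0.9477 × 100 = 31.55 %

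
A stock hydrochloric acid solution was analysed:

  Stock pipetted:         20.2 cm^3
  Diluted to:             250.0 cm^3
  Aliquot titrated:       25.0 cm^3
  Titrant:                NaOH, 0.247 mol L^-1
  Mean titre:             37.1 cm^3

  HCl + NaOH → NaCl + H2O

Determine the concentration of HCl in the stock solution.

4.54 mol/L

n(NaOH) = 0.0371 × 0.247 = 9.16 × 10^-3 mol
n(HCl) in the aliquot = 9.16 × 10^-3 mol (1:1 ratio)
[HCl]_dilute = 9.16 × 10^-3 / 0.0250 = 0.367 mol/L
Dilution factor = 250.0 / 20.2 = 12.38
[HCl]_stock = 0.367 × 12.38 = 4.54 mol/L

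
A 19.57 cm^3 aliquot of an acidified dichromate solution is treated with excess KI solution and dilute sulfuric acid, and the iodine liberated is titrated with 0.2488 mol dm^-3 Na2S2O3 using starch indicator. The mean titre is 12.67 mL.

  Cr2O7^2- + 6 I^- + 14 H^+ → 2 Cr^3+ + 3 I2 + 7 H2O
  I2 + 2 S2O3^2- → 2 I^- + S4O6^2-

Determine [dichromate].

n(S2O3^2-) = 0.01267 × 0.2488 = 3.152 × 10^-3 mol
n(I2) = n(S2O3^2-)/2 = 1.576 × 10^-3 mol
From the 1:3 ratio, n(Cr2O7^2-) in the aliquot = 1/3 × 1.576 × 10^-3 = 5.254 × 10^-4 mol
[Cr2O7^2-] = 5.254 × 10^-4 / 0.01957 = 0.02685 mol/L

0.02685 mol/L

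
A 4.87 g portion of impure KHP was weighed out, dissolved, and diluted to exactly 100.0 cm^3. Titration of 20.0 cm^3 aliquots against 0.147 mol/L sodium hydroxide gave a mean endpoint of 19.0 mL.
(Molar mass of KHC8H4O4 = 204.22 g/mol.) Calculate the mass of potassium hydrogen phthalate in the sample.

KHC8H4O4 + NaOH → KNaC8H4O4 + H2O
n(NaOH) per titration = 0.0190 × 0.147 = 2.79 × 10^-3 mol
n(KHC8H4O4) in each aliquot = 2.79 × 10^-3 mol (1:1 ratio)
n(KHC8H4O4) in the whole flask = 2.79 × 10^-3 × 100.0/20.0 = 0.0140 mol
mass of KHC8H4O4 = 0.0140 × 204.22 = 2.85 g

2.85 g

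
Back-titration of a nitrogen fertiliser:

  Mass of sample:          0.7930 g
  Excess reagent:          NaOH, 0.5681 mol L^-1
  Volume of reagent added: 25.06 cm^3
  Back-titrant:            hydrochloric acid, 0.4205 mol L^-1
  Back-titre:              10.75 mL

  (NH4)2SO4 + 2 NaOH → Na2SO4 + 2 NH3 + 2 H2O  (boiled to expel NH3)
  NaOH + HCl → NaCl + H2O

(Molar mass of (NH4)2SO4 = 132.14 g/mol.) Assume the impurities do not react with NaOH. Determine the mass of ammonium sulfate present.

n(NaOH) added = 0.02506 × 0.5681 = 0.01424 mol
n(HCl) used in back-titration = 0.01075 × 0.4205 = 4.520 × 10^-3 mol
n(NaOH) left over = 4.520 × 10^-3 mol (1:1 ratio)
n(NaOH) consumed by analyte = 0.01424 − 4.520 × 10^-3 = 9.716 × 10^-3 mol
From the 1:2 ratio, n((NH4)2SO4) = 1/2 × 9.716 × 10^-3 = 4.858 × 10^-3 mol
mass of (NH4)2SO4 = 4.858 × 10^-3 × 132.14 = 0.6420 g

0.6420 g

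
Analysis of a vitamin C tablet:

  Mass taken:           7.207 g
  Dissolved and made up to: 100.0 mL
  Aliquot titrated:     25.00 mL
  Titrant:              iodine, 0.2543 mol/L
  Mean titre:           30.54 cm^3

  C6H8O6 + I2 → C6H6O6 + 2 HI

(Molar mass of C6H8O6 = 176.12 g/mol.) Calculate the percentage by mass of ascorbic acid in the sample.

75.92 %

n(I2) per titration = 0.03054 × 0.2543 = 7.766 × 10^-3 mol
n(C6H8O6) in each aliquot = 7.766 × 10^-3 mol (1:1 ratio)
n(C6H8O6) in the whole flask = 7.766 × 10^-3 × 100.0/25.00 = 0.03107 mol
mass of C6H8O6 = 0.03107 × 176.12 = 5.471 g
% C6H8O6 = 5.471 / 7.207 × 100 = 75.92 %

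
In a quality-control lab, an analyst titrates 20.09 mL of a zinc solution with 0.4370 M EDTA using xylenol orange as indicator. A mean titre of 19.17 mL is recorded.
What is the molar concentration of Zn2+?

0.4170 M

Zn^2+ + EDTA^4- → [Zn(EDTA)]^2-
n(EDTA) = 0.01917 L × 0.4370 mol/L = 8.377 × 10^-3 mol
n(Zn2+) = 8.377 × 10^-3 mol (1:1 mole ratio)
[Zn2+] = 8.377 × 10^-3 mol / 0.02009 L = 0.4170 mol/L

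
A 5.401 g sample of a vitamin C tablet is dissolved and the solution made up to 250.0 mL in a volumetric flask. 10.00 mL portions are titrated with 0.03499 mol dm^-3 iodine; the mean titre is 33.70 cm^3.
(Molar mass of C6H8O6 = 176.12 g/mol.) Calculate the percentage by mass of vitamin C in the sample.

C6H8O6 + I2 → C6H6O6 + 2 HI
n(I2) per titration = 0.03370 × 0.03499 = 1.179 × 10^-3 mol
n(C6H8O6) in each aliquot = 1.179 × 10^-3 mol (1:1 ratio)
n(C6H8O6) in the whole flask = 1.179 × 10^-3 × 250.0/10.00 = 0.02948 mol
mass of C6H8O6 = 0.02948 × 176.12 = 5.192 g
% C6H8O6 = 5.192 / 5.401 × 100 = 96.13 %

96.13 %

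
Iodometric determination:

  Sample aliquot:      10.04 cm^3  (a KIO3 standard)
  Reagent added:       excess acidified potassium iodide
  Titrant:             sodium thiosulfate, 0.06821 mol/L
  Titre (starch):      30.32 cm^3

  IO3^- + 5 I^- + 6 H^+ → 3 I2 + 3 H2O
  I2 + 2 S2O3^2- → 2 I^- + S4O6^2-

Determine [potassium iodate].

n(S2O3^2-) = 0.03032 × 0.06821 = 2.068 × 10^-3 mol
n(I2) = n(S2O3^2-)/2 = 1.034 × 10^-3 mol
From the 1:3 ratio, n(IO3^-) in the aliquot = 1/3 × 1.034 × 10^-3 = 3.447 × 10^-4 mol
[IO3^-] = 3.447 × 10^-4 / 0.01004 = 0.03433 mol/L

0.03433 mol/L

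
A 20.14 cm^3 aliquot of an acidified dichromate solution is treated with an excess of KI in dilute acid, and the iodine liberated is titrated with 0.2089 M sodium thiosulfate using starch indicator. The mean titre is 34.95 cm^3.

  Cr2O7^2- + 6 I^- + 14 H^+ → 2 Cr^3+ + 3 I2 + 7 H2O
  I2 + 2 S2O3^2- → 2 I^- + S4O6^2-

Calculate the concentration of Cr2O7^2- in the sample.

n(S2O3^2-) = 0.03495 × 0.2089 = 7.301 × 10^-3 mol
n(I2) = n(S2O3^2-)/2 = 3.651 × 10^-3 mol
From the 1:3 ratio, n(Cr2O7^2-) in the aliquot = 1/3 × 3.651 × 10^-3 = 1.217 × 10^-3 mol
[Cr2O7^2-] = 1.217 × 10^-3 / 0.02014 = 0.06042 mol/L

0.06042 M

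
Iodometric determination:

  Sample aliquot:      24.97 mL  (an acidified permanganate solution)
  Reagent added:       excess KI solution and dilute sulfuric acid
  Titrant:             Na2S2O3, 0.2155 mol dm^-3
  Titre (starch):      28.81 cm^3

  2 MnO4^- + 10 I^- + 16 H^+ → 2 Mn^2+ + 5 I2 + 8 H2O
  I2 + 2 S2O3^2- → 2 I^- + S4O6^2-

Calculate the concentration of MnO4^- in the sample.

0.04973 mol/L

n(S2O3^2-) = 0.02881 × 0.2155 = 6.209 × 10^-3 mol
n(I2) = n(S2O3^2-)/2 = 3.104 × 10^-3 mol
From the 2:5 ratio, n(MnO4^-) in the aliquot = 2/5 × 3.104 × 10^-3 = 1.242 × 10^-3 mol
[MnO4^-] = 1.242 × 10^-3 / 0.02497 = 0.04973 mol/L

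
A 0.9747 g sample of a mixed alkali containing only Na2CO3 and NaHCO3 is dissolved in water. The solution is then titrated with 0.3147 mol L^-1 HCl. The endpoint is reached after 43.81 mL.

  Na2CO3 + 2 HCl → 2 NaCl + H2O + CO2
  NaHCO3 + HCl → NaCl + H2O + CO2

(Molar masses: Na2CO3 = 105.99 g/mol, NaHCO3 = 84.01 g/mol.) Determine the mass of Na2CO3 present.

n(HCl) = 0.04381 × 0.3147 = 0.01379 mol
Let x = n(Na2CO3), y = n(NaHCO3).
Titrant: 2x + 1y = 0.01379;  mass: 105.99x + 84.01y = 0.9747
Solving, x = 2.959 × 10^-3 mol, y = 7.869 × 10^-3 mol
mass of Na2CO3 = 2.959 × 10^-3 × 105.99 = 0.3136 g

0.3136 g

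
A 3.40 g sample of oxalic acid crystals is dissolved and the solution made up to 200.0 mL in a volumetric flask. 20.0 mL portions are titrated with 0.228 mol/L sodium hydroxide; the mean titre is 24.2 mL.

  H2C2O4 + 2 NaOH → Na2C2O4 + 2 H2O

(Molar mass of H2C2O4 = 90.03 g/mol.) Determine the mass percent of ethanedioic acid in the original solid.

73.1 %

n(NaOH) per titration = 0.0242 × 0.228 = 5.52 × 10^-3 mol
From the 1:2 ratio, n(H2C2O4) in each aliquot = 1/2 × 5.52 × 10^-3 = 2.76 × 10^-3 mol
n(H2C2O4) in the whole flask = 2.76 × 10^-3 × 200.0/20.0 = 0.0276 mol
mass of H2C2O4 = 0.0276 × 90.03 = 2.48 g
% H2C2O4 = 2.48 / 3.40 × 100 = 73.1 %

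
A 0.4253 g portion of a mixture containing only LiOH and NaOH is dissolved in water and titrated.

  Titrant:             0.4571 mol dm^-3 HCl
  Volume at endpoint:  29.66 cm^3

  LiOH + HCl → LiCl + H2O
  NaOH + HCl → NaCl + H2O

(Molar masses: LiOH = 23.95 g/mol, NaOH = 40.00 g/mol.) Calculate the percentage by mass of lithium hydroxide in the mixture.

41.05 %

n(HCl) = 0.02966 × 0.4571 = 0.01356 mol
Let x = n(LiOH), y = n(NaOH).
Titrant: 1x + 1y = 0.01356;  mass: 23.95x + 40.00y = 0.4253
Solving, x = 7.290 × 10^-3 mol, y = 6.268 × 10^-3 mol
mass of LiOH = 7.290 × 10^-3 × 23.95 = 0.1746 g
% LiOH = 0.1746 / 0.4253 × 100 = 41.05 %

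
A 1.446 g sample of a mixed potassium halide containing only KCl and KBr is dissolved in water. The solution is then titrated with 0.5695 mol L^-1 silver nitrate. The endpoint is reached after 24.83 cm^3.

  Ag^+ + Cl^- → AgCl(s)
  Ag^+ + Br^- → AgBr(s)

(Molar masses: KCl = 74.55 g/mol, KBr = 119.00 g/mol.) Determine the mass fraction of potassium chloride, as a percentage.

n(AgNO3) = 0.02483 × 0.5695 = 0.01414 mol
Let x = n(KCl), y = n(KBr).
Titrant: 1x + 1y = 0.01414;  mass: 74.55x + 119.00y = 1.446
Solving, x = 5.326 × 10^-3 mol, y = 8.815 × 10^-3 mol
mass of KCl = 5.326 × 10^-3 × 74.55 = 0.3971 g
% KCl = 0.3971 / 1.446 × 100 = 27.46 %

27.46 %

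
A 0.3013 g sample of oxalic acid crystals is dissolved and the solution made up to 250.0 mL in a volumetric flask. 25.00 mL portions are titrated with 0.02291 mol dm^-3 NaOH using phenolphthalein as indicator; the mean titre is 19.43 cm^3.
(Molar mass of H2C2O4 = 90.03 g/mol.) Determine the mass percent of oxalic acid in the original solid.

66.51 %

H2C2O4 + 2 NaOH → Na2C2O4 + 2 H2O
n(NaOH) per titration = 0.01943 × 0.02291 = 4.451 × 10^-4 mol
From the 1:2 ratio, n(H2C2O4) in each aliquot = 1/2 × 4.451 × 10^-4 = 2.226 × 10^-4 mol
n(H2C2O4) in the whole flask = 2.226 × 10^-4 × 250.0/25.00 = 2.226 × 10^-3 mol
mass of H2C2O4 = 2.226 × 10^-3 × 90.03 = 0.2004 g
% H2C2O4 = 0.2004 / 0.3013 × 100 = 66.51 %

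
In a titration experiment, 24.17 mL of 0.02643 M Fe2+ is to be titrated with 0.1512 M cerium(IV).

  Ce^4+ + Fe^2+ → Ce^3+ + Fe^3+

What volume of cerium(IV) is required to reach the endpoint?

4.225 mL

n(Fe2+) = 0.02417 L × 0.02643 mol/L = 6.388 × 10^-4 mol
n(Ce4+) = 6.388 × 10^-4 mol (1:1 stoichiometry)
V(Ce4+) = 6.388 × 10^-4 mol / 0.1512 mol/L = 0.004225 L = 4.225 mL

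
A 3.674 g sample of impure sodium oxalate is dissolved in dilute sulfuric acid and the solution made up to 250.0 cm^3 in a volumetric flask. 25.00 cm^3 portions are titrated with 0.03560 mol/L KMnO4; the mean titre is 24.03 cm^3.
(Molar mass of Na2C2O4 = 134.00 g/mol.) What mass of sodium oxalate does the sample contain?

2 MnO4^- + 5 C2O4^2- + 16 H^+ → 2 Mn^2+ + 10 CO2 + 8 H2O
n(KMnO4) per titration = 0.02403 × 0.03560 = 8.555 × 10^-4 mol
From the 5:2 ratio, n(Na2C2O4) in each aliquot = 5/2 × 8.555 × 10^-4 = 2.139 × 10^-3 mol
n(Na2C2O4) in the whole flask = 2.139 × 10^-3 × 250.0/25.00 = 0.02139 mol
mass of Na2C2O4 = 0.02139 × 134.00 = 2.866 g

2.866 g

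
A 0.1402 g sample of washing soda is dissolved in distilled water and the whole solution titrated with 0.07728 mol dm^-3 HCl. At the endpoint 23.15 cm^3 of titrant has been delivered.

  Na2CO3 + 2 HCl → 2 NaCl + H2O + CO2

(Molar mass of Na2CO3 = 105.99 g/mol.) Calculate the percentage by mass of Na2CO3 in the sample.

n(HCl) = 0.02315 L × 0.07728 mol/L = 1.789 × 10^-3 mol
From the 1:2 ratio, n(Na2CO3) = 1/2 × 1.789 × 10^-3 = 8.945 × 10^-4 mol
mass of Na2CO3 = 8.945 × 10^-4 × 105.99 g/mol = 0.09481 g
% Na2CO3 = 0.09481 / 0.1402 × 100 = 67.62 %

67.62 %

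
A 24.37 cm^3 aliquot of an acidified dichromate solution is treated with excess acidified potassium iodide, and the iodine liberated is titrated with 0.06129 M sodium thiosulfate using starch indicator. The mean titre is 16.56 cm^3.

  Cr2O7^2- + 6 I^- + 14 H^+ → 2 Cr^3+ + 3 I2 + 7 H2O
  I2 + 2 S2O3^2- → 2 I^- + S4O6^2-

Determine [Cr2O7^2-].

0.006941 M

n(S2O3^2-) = 0.01656 × 0.06129 = 1.015 × 10^-3 mol
n(I2) = n(S2O3^2-)/2 = 5.075 × 10^-4 mol
From the 1:3 ratio, n(Cr2O7^2-) in the aliquot = 1/3 × 5.075 × 10^-4 = 1.692 × 10^-4 mol
[Cr2O7^2-] = 1.692 × 10^-4 / 0.02437 = 0.006941 mol/L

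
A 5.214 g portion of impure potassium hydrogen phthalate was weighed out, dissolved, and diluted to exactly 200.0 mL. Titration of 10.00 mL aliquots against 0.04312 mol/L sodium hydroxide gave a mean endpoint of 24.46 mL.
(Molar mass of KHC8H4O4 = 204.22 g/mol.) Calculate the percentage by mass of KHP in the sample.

82.62 %

KHC8H4O4 + NaOH → KNaC8H4O4 + H2O
n(NaOH) per titration = 0.02446 × 0.04312 = 1.055 × 10^-3 mol
n(KHC8H4O4) in each aliquot = 1.055 × 10^-3 mol (1:1 ratio)
n(KHC8H4O4) in the whole flask = 1.055 × 10^-3 × 200.0/10.00 = 0.02109 mol
mass of KHC8H4O4 = 0.02109 × 204.22 = 4.308 g
% KHC8H4O4 = 4.308 / 5.214 × 100 = 82.62 %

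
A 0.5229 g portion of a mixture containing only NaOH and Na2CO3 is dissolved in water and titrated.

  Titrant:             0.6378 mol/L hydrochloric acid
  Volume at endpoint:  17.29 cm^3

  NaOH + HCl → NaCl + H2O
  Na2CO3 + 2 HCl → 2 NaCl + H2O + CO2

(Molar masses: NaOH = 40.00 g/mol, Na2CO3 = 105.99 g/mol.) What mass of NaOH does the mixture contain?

n(HCl) = 0.01729 × 0.6378 = 0.01103 mol
Let x = n(NaOH), y = n(Na2CO3).
Titrant: 1x + 2y = 0.01103;  mass: 40.00x + 105.99y = 0.5229
Solving, x = 4.733 × 10^-3 mol, y = 3.147 × 10^-3 mol
mass of NaOH = 4.733 × 10^-3 × 40.00 = 0.1893 g

0.1893 g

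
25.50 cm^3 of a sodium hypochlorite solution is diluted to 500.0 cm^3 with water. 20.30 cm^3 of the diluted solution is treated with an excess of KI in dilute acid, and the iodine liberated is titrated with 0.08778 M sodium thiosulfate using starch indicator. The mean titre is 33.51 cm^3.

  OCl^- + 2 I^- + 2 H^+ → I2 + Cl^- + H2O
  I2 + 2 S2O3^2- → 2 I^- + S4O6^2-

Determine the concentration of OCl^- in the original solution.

n(S2O3^2-) = 0.03351 × 0.08778 = 2.942 × 10^-3 mol
n(I2) = n(S2O3^2-)/2 = 1.471 × 10^-3 mol
n(OCl^-) in the aliquot = 1.471 × 10^-3 mol (1:1 ratio)
[OCl^-]_dilute = 1.471 × 10^-3 / 0.02030 = 0.07245 mol/L
[OCl^-]_original = 0.07245 × 500.0/25.50 = 1.421 mol/L

1.421 M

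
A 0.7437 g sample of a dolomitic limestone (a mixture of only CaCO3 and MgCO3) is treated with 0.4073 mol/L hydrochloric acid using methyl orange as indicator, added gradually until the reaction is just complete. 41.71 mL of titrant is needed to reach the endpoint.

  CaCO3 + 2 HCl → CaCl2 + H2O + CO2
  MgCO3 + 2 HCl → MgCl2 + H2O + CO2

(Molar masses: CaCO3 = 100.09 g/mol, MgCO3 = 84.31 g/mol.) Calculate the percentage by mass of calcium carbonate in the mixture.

n(HCl) = 0.04171 × 0.4073 = 0.01699 mol
Let x = n(CaCO3), y = n(MgCO3).
Titrant: 2x + 2y = 0.01699;  mass: 100.09x + 84.31y = 0.7437
Solving, x = 1.746 × 10^-3 mol, y = 6.748 × 10^-3 mol
mass of CaCO3 = 1.746 × 10^-3 × 100.09 = 0.1747 g
% CaCO3 = 0.1747 / 0.7437 × 100 = 23.50 %

23.50 %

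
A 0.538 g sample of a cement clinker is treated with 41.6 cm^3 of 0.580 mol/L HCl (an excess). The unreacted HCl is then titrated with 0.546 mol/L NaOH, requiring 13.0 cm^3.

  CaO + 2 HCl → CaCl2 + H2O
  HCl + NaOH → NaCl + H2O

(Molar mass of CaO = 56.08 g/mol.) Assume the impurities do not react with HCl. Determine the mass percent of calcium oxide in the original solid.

n(HCl) added = 0.0416 × 0.580 = 0.0241 mol
n(NaOH) used in back-titration = 0.0130 × 0.546 = 7.10 × 10^-3 mol
n(HCl) left over = 7.10 × 10^-3 mol (1:1 ratio)
n(HCl) consumed by analyte = 0.0241 − 7.10 × 10^-3 = 0.0170 mol
From the 1:2 ratio, n(CaO) = 1/2 × 0.0170 = 8.52 × 10^-3 mol
mass of CaO = 8.52 × 10^-3 × 56.08 = 0.478 g
% CaO = 0.478 / 0.538 × 100 = 88.8 %

88.8 %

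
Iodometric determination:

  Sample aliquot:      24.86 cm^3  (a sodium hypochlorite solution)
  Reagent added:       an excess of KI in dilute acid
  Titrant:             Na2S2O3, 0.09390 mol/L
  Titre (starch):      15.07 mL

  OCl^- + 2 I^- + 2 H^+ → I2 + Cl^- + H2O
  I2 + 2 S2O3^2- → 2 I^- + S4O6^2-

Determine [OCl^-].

n(S2O3^2-) = 0.01507 × 0.09390 = 1.415 × 10^-3 mol
n(I2) = n(S2O3^2-)/2 = 7.075 × 10^-4 mol
n(OCl^-) in the aliquot = 7.075 × 10^-4 mol (1:1 ratio)
[OCl^-] = 7.075 × 10^-4 / 0.02486 = 0.02846 mol/L

0.02846 mol/L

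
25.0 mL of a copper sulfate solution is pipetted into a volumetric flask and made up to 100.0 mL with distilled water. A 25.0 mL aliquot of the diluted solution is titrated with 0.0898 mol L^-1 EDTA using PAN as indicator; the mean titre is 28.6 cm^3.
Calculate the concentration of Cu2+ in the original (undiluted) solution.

Cu^2+ + EDTA^4- → [Cu(EDTA)]^2-
n(EDTA) = 0.0286 × 0.0898 = 2.57 × 10^-3 mol
n(Cu2+) in the aliquot = 2.57 × 10^-3 mol (1:1 ratio)
[Cu2+]_dilute = 2.57 × 10^-3 / 0.0250 = 0.103 mol/L
Dilution factor = 100.0 / 25.0 = 4.000
[Cu2+]_stock = 0.103 × 4.000 = 0.411 mol/L

0.411 mol/L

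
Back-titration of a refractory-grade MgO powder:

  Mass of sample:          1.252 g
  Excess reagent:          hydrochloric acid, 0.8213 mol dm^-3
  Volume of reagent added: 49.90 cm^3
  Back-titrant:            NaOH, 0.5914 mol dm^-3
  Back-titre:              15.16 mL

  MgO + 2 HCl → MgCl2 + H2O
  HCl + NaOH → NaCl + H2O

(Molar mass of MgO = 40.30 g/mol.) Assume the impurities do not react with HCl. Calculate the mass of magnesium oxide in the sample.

0.6451 g

n(HCl) added = 0.04990 × 0.8213 = 0.04098 mol
n(NaOH) used in back-titration = 0.01516 × 0.5914 = 8.966 × 10^-3 mol
n(HCl) left over = 8.966 × 10^-3 mol (1:1 ratio)
n(HCl) consumed by analyte = 0.04098 − 8.966 × 10^-3 = 0.03202 mol
From the 1:2 ratio, n(MgO) = 1/2 × 0.03202 = 0.01601 mol
mass of MgO = 0.01601 × 40.30 = 0.6451 g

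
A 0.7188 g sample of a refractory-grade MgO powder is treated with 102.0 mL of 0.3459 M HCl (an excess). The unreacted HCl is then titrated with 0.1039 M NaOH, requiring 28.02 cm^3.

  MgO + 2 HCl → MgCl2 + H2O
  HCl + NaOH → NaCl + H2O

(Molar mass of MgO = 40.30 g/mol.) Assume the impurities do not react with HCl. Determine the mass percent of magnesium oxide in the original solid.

n(HCl) added = 0.1020 × 0.3459 = 0.03528 mol
n(NaOH) used in back-titration = 0.02802 × 0.1039 = 2.911 × 10^-3 mol
n(HCl) left over = 2.911 × 10^-3 mol (1:1 ratio)
n(HCl) consumed by analyte = 0.03528 − 2.911 × 10^-3 = 0.03237 mol
From the 1:2 ratio, n(MgO) = 1/2 × 0.03237 = 0.01619 mol
mass of MgO = 0.01619 × 40.30 = 0.6523 g
% MgO = 0.6523 / 0.7188 × 100 = 90.74 %

90.74 %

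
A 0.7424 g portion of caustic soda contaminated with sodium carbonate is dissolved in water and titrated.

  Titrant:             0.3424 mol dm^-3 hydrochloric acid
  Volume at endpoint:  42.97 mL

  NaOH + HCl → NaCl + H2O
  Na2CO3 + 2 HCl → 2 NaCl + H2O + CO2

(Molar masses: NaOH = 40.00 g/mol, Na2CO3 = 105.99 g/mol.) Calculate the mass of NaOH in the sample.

0.1148 g

n(HCl) = 0.04297 × 0.3424 = 0.01471 mol
Let x = n(NaOH), y = n(Na2CO3).
Titrant: 1x + 2y = 0.01471;  mass: 40.00x + 105.99y = 0.7424
Solving, x = 2.871 × 10^-3 mol, y = 5.921 × 10^-3 mol
mass of NaOH = 2.871 × 10^-3 × 40.00 = 0.1148 g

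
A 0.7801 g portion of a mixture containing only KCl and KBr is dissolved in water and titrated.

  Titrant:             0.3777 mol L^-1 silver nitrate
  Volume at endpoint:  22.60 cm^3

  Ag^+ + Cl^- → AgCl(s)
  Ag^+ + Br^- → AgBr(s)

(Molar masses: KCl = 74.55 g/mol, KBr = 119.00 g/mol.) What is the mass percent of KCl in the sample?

50.67 %

n(AgNO3) = 0.02260 × 0.3777 = 8.536 × 10^-3 mol
Let x = n(KCl), y = n(KBr).
Titrant: 1x + 1y = 8.536 × 10^-3;  mass: 74.55x + 119.00y = 0.7801
Solving, x = 5.302 × 10^-3 mol, y = 3.234 × 10^-3 mol
mass of KCl = 5.302 × 10^-3 × 74.55 = 0.3953 g
% KCl = 0.3953 / 0.7801 × 100 = 50.67 %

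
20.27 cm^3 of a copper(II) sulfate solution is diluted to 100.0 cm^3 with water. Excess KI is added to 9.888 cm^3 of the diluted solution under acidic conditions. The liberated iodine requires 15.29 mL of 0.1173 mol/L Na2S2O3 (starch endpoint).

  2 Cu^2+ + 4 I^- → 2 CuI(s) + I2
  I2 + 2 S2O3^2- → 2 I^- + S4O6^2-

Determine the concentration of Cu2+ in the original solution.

n(S2O3^2-) = 0.01529 × 0.1173 = 1.794 × 10^-3 mol
n(I2) = n(S2O3^2-)/2 = 8.968 × 10^-4 mol
From the 2:1 ratio, n(Cu2+) in the aliquot = 2/1 × 8.968 × 10^-4 = 1.794 × 10^-3 mol
[Cu2+]_dilute = 1.794 × 10^-3 / 0.009888 = 0.1814 mol/L
[Cu2+]_original = 0.1814 × 100.0/20.27 = 0.8948 mol/L

0.8948 mol/L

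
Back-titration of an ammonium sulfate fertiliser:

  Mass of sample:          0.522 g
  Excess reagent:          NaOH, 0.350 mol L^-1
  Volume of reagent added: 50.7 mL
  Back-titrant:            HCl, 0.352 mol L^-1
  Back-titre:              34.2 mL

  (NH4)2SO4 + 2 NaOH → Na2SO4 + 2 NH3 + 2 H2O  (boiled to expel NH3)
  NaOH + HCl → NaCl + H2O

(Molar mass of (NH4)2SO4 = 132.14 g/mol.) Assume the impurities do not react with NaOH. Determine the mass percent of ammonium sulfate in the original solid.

n(NaOH) added = 0.0507 × 0.350 = 0.0177 mol
n(HCl) used in back-titration = 0.0342 × 0.352 = 0.0120 mol
n(NaOH) left over = 0.0120 mol (1:1 ratio)
n(NaOH) consumed by analyte = 0.0177 − 0.0120 = 5.71 × 10^-3 mol
From the 1:2 ratio, n((NH4)2SO4) = 1/2 × 5.71 × 10^-3 = 2.85 × 10^-3 mol
mass of (NH4)2SO4 = 2.85 × 10^-3 × 132.14 = 0.377 g
% (NH4)2SO4 = 0.377 / 0.522 × 100 = 72.2 %

72.2 %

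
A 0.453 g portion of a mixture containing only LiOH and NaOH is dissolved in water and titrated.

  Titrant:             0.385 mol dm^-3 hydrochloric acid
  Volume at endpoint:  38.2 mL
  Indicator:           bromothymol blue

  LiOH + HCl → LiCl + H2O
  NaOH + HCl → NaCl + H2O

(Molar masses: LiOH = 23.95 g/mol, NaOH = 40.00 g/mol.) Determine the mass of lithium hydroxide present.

0.202 g

n(HCl) = 0.0382 × 0.385 = 0.0147 mol
Let x = n(LiOH), y = n(NaOH).
Titrant: 1x + 1y = 0.0147;  mass: 23.95x + 40.00y = 0.453
Solving, x = 8.43 × 10^-3 mol, y = 6.28 × 10^-3 mol
mass of LiOH = 8.43 × 10^-3 × 23.95 = 0.202 g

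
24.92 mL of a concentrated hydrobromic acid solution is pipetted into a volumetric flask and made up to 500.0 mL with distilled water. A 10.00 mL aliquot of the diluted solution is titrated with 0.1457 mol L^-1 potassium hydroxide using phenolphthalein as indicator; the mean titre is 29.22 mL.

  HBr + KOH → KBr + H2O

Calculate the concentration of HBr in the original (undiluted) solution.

8.542 mol/L

n(KOH) = 0.02922 × 0.1457 = 4.257 × 10^-3 mol
n(HBr) in the aliquot = 4.257 × 10^-3 mol (1:1 ratio)
[HBr]_dilute = 4.257 × 10^-3 / 0.01000 = 0.4257 mol/L
Dilution factor = 500.0 / 24.92 = 20.06
[HBr]_stock = 0.4257 × 20.06 = 8.542 mol/L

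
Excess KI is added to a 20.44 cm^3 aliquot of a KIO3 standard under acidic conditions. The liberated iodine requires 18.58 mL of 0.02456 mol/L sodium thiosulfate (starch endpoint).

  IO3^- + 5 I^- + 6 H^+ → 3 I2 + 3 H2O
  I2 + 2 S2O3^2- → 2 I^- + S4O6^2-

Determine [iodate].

n(S2O3^2-) = 0.01858 × 0.02456 = 4.563 × 10^-4 mol
n(I2) = n(S2O3^2-)/2 = 2.282 × 10^-4 mol
From the 1:3 ratio, n(IO3^-) in the aliquot = 1/3 × 2.282 × 10^-4 = 7.605 × 10^-5 mol
[IO3^-] = 7.605 × 10^-5 / 0.02044 = 0.003721 mol/L

0.003721 mol/L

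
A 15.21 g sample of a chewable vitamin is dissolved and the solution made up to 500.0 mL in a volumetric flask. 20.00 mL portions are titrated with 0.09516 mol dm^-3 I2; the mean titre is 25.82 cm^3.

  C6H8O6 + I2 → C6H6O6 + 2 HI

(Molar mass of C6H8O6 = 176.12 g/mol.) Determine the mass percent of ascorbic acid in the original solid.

n(I2) per titration = 0.02582 × 0.09516 = 2.457 × 10^-3 mol
n(C6H8O6) in each aliquot = 2.457 × 10^-3 mol (1:1 ratio)
n(C6H8O6) in the whole flask = 2.457 × 10^-3 × 500.0/20.00 = 0.06143 mol
mass of C6H8O6 = 0.06143 × 176.12 = 10.82 g
% C6H8O6 = 10.82 / 15.21 × 100 = 71.13 %

71.13 %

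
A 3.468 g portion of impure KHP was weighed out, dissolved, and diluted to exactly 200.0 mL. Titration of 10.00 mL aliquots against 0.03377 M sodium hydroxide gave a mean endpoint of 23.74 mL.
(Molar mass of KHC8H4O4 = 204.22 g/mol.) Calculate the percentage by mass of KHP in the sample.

KHC8H4O4 + NaOH → KNaC8H4O4 + H2O
n(NaOH) per titration = 0.02374 × 0.03377 = 8.017 × 10^-4 mol
n(KHC8H4O4) in each aliquot = 8.017 × 10^-4 mol (1:1 ratio)
n(KHC8H4O4) in the whole flask = 8.017 × 10^-4 × 200.0/10.00 = 0.01603 mol
mass of KHC8H4O4 = 0.01603 × 204.22 = 3.274 g
% KHC8H4O4 = 3.274 / 3.468 × 100 = 94.42 %

94.42 %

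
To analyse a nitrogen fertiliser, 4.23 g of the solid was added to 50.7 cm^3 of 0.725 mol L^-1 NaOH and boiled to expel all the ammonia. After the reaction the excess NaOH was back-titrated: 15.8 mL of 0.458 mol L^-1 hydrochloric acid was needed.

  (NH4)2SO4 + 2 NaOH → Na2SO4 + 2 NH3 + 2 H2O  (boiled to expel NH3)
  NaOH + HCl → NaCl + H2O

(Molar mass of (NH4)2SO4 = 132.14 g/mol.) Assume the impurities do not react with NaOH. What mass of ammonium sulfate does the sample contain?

n(NaOH) added = 0.0507 × 0.725 = 0.0368 mol
n(HCl) used in back-titration = 0.0158 × 0.458 = 7.24 × 10^-3 mol
n(NaOH) left over = 7.24 × 10^-3 mol (1:1 ratio)
n(NaOH) consumed by analyte = 0.0368 − 7.24 × 10^-3 = 0.0295 mol
From the 1:2 ratio, n((NH4)2SO4) = 1/2 × 0.0295 = 0.0148 mol
mass of (NH4)2SO4 = 0.0148 × 132.14 = 1.95 g

1.95 g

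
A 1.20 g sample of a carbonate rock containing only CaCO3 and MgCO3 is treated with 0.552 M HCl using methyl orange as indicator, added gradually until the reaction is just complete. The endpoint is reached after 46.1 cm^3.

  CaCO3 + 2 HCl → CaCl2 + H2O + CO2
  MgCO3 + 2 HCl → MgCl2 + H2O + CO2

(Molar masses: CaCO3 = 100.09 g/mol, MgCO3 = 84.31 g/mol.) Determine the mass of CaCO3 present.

0.807 g

n(HCl) = 0.0461 × 0.552 = 0.0254 mol
Let x = n(CaCO3), y = n(MgCO3).
Titrant: 2x + 2y = 0.0254;  mass: 100.09x + 84.31y = 1.20
Solving, x = 8.07 × 10^-3 mol, y = 4.66 × 10^-3 mol
mass of CaCO3 = 8.07 × 10^-3 × 100.09 = 0.807 g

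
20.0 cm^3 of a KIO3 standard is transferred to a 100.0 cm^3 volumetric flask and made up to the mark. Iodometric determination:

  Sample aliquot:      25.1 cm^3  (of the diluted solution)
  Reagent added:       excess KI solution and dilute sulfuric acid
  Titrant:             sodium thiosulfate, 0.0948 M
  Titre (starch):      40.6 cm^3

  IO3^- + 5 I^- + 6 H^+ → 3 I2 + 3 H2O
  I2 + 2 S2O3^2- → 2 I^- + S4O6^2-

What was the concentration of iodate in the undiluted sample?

0.128 M

n(S2O3^2-) = 0.0406 × 0.0948 = 3.85 × 10^-3 mol
n(I2) = n(S2O3^2-)/2 = 1.92 × 10^-3 mol
From the 1:3 ratio, n(IO3^-) in the aliquot = 1/3 × 1.92 × 10^-3 = 6.41 × 10^-4 mol
[IO3^-]_dilute = 6.41 × 10^-4 / 0.0251 = 0.0256 mol/L
[IO3^-]_original = 0.0256 × 100.0/20.0 = 0.128 mol/L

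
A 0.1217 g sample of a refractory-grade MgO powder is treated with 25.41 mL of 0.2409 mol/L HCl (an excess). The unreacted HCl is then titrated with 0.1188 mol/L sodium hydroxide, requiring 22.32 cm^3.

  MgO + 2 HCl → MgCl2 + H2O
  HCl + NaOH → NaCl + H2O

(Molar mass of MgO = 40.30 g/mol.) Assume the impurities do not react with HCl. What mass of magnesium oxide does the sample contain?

n(HCl) added = 0.02541 × 0.2409 = 6.121 × 10^-3 mol
n(NaOH) used in back-titration = 0.02232 × 0.1188 = 2.652 × 10^-3 mol
n(HCl) left over = 2.652 × 10^-3 mol (1:1 ratio)
n(HCl) consumed by analyte = 6.121 × 10^-3 − 2.652 × 10^-3 = 3.470 × 10^-3 mol
From the 1:2 ratio, n(MgO) = 1/2 × 3.470 × 10^-3 = 1.735 × 10^-3 mol
mass of MgO = 1.735 × 10^-3 × 40.30 = 0.06991 g

0.06991 g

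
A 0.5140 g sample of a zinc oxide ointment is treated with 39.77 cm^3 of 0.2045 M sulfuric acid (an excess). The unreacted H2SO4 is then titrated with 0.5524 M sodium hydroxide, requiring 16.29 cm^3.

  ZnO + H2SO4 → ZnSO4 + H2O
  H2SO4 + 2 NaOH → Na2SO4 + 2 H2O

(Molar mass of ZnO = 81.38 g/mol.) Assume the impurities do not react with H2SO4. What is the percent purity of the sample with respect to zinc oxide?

n(H2SO4) added = 0.03977 × 0.2045 = 8.133 × 10^-3 mol
n(NaOH) used in back-titration = 0.01629 × 0.5524 = 8.999 × 10^-3 mol
From the 1:2 ratio, n(H2SO4) left over = 1/2 × 8.999 × 10^-3 = 4.499 × 10^-3 mol
n(H2SO4) consumed by analyte = 8.133 × 10^-3 − 4.499 × 10^-3 = 3.634 × 10^-3 mol
n(ZnO) = 3.634 × 10^-3 mol (1:1 ratio)
mass of ZnO = 3.634 × 10^-3 × 81.38 = 0.2957 g
% ZnO = 0.2957 / 0.5140 × 100 = 57.53 %

57.53 %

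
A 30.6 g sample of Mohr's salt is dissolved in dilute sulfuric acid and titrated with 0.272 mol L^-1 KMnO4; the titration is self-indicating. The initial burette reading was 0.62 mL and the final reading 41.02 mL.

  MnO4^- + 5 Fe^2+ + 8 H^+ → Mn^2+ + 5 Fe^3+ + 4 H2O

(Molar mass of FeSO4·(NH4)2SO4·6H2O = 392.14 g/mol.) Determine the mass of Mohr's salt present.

n(KMnO4) = 0.0404 L × 0.272 mol/L = 0.0110 mol
From the 5:1 ratio, n(FeSO4·(NH4)2SO4·6H2O) = 5/1 × 0.0110 = 0.0549 mol
mass of FeSO4·(NH4)2SO4·6H2O = 0.0549 × 392.14 g/mol = 21.5 g

21.5 g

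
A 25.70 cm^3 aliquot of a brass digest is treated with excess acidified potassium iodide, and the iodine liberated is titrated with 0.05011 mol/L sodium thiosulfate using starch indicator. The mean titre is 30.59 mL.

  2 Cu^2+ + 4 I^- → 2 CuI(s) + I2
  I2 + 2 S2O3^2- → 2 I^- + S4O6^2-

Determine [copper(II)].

n(S2O3^2-) = 0.03059 × 0.05011 = 1.533 × 10^-3 mol
n(I2) = n(S2O3^2-)/2 = 7.664 × 10^-4 mol
From the 2:1 ratio, n(Cu2+) in the aliquot = 2/1 × 7.664 × 10^-4 = 1.533 × 10^-3 mol
[Cu2+] = 1.533 × 10^-3 / 0.02570 = 0.05964 mol/L

0.05964 mol/L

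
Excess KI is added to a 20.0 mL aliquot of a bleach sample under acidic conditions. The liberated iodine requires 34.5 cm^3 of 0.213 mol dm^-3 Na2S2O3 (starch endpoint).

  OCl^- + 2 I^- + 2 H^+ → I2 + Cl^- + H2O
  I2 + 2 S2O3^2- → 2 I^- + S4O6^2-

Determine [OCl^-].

0.184 mol/L

n(S2O3^2-) = 0.0345 × 0.213 = 7.35 × 10^-3 mol
n(I2) = n(S2O3^2-)/2 = 3.67 × 10^-3 mol
n(OCl^-) in the aliquot = 3.67 × 10^-3 mol (1:1 ratio)
[OCl^-] = 3.67 × 10^-3 / 0.0200 = 0.184 mol/L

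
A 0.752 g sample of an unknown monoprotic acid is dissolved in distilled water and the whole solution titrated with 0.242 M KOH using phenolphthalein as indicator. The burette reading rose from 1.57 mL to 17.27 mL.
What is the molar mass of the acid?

n(KOH) = 0.0157 L × 0.242 mol/L = 3.80 × 10^-3 mol
n(HA) = 3.80 × 10^-3 mol (1:1 ratio)
M = m / n = 0.752 g / 3.80 × 10^-3 mol = 198 g/mol

198 g/mol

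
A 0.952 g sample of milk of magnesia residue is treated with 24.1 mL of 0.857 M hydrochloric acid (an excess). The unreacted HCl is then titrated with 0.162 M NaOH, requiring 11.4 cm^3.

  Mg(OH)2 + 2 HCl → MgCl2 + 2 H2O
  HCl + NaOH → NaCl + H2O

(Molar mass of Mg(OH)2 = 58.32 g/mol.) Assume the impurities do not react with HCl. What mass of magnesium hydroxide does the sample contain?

0.548 g

n(HCl) added = 0.0241 × 0.857 = 0.0207 mol
n(NaOH) used in back-titration = 0.0114 × 0.162 = 1.85 × 10^-3 mol
n(HCl) left over = 1.85 × 10^-3 mol (1:1 ratio)
n(HCl) consumed by analyte = 0.0207 − 1.85 × 10^-3 = 0.0188 mol
From the 1:2 ratio, n(Mg(OH)2) = 1/2 × 0.0188 = 9.40 × 10^-3 mol
mass of Mg(OH)2 = 9.40 × 10^-3 × 58.32 = 0.548 g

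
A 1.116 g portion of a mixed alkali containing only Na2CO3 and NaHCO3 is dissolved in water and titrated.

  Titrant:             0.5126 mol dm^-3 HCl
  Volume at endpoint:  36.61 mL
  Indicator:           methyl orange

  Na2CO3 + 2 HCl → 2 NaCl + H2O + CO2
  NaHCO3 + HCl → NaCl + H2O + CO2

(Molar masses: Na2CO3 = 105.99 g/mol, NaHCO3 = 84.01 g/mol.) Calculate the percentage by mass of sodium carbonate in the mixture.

70.51 %

n(HCl) = 0.03661 × 0.5126 = 0.01877 mol
Let x = n(Na2CO3), y = n(NaHCO3).
Titrant: 2x + 1y = 0.01877;  mass: 105.99x + 84.01y = 1.116
Solving, x = 7.425 × 10^-3 mol, y = 3.917 × 10^-3 mol
mass of Na2CO3 = 7.425 × 10^-3 × 105.99 = 0.7869 g
% Na2CO3 = 0.7869 / 1.116 × 100 = 70.51 %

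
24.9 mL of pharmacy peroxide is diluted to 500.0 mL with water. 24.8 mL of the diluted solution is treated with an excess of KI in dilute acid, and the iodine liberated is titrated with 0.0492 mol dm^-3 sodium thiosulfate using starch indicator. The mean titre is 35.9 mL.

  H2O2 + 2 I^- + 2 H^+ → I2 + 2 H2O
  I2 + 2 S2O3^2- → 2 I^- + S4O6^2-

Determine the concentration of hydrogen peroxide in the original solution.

n(S2O3^2-) = 0.0359 × 0.0492 = 1.77 × 10^-3 mol
n(I2) = n(S2O3^2-)/2 = 8.83 × 10^-4 mol
n(H2O2) in the aliquot = 8.83 × 10^-4 mol (1:1 ratio)
[H2O2]_dilute = 8.83 × 10^-4 / 0.0248 = 0.0356 mol/L
[H2O2]_original = 0.0356 × 500.0/24.9 = 0.715 mol/L

0.715 mol/L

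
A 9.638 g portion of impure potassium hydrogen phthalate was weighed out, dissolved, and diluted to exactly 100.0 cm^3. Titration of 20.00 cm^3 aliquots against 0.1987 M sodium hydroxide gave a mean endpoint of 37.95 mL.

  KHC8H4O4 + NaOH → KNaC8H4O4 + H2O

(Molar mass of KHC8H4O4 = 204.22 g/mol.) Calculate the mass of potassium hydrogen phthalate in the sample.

7.700 g

n(NaOH) per titration = 0.03795 × 0.1987 = 7.541 × 10^-3 mol
n(KHC8H4O4) in each aliquot = 7.541 × 10^-3 mol (1:1 ratio)
n(KHC8H4O4) in the whole flask = 7.541 × 10^-3 × 100.0/20.00 = 0.03770 mol
mass of KHC8H4O4 = 0.03770 × 204.22 = 7.700 g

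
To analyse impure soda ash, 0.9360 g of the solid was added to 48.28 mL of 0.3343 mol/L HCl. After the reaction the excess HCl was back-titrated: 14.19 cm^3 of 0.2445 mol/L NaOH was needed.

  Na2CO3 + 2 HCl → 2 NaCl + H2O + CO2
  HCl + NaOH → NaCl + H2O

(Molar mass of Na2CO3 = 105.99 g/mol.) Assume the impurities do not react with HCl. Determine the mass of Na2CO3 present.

n(HCl) added = 0.04828 × 0.3343 = 0.01614 mol
n(NaOH) used in back-titration = 0.01419 × 0.2445 = 3.469 × 10^-3 mol
n(HCl) left over = 3.469 × 10^-3 mol (1:1 ratio)
n(HCl) consumed by analyte = 0.01614 − 3.469 × 10^-3 = 0.01267 mol
From the 1:2 ratio, n(Na2CO3) = 1/2 × 0.01267 = 6.335 × 10^-3 mol
mass of Na2CO3 = 6.335 × 10^-3 × 105.99 = 0.6715 g

0.6715 g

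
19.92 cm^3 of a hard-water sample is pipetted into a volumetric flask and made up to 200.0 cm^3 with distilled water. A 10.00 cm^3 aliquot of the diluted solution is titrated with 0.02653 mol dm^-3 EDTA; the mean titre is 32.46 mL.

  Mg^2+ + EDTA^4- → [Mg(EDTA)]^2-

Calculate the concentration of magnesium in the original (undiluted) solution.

n(EDTA) = 0.03246 × 0.02653 = 8.612 × 10^-4 mol
n(Mg2+) in the aliquot = 8.612 × 10^-4 mol (1:1 ratio)
[Mg2+]_dilute = 8.612 × 10^-4 / 0.01000 = 0.08612 mol/L
Dilution factor = 200.0 / 19.92 = 10.04
[Mg2+]_stock = 0.08612 × 10.04 = 0.8646 mol/L

0.8646 mol/L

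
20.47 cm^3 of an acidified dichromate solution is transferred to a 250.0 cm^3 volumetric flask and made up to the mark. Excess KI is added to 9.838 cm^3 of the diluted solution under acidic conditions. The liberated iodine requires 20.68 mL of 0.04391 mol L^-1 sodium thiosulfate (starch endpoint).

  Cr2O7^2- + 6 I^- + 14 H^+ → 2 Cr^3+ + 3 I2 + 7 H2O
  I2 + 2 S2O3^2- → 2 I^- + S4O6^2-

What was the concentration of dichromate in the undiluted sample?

0.1879 mol/L

n(S2O3^2-) = 0.02068 × 0.04391 = 9.081 × 10^-4 mol
n(I2) = n(S2O3^2-)/2 = 4.540 × 10^-4 mol
From the 1:3 ratio, n(Cr2O7^2-) in the aliquot = 1/3 × 4.540 × 10^-4 = 1.513 × 10^-4 mol
[Cr2O7^2-]_dilute = 1.513 × 10^-4 / 0.009838 = 0.01538 mol/L
[Cr2O7^2-]_original = 0.01538 × 250.0/20.47 = 0.1879 mol/L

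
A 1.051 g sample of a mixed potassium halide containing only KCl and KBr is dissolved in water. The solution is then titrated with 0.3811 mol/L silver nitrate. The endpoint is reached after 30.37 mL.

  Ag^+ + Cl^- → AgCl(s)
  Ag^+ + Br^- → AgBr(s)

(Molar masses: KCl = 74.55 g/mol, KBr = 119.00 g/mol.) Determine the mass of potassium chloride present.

0.5473 g

n(AgNO3) = 0.03037 × 0.3811 = 0.01157 mol
Let x = n(KCl), y = n(KBr).
Titrant: 1x + 1y = 0.01157;  mass: 74.55x + 119.00y = 1.051
Solving, x = 7.341 × 10^-3 mol, y = 4.233 × 10^-3 mol
mass of KCl = 7.341 × 10^-3 × 74.55 = 0.5473 g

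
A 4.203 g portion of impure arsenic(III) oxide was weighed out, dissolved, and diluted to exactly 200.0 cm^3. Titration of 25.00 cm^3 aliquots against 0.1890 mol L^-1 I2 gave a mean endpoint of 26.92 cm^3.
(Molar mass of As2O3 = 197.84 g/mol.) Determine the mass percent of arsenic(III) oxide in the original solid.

95.80 %

As2O3 + 2 I2 + 2 H2O → As2O5 + 4 HI
n(I2) per titration = 0.02692 × 0.1890 = 5.088 × 10^-3 mol
From the 1:2 ratio, n(As2O3) in each aliquot = 1/2 × 5.088 × 10^-3 = 2.544 × 10^-3 mol
n(As2O3) in the whole flask = 2.544 × 10^-3 × 200.0/25.00 = 0.02035 mol
mass of As2O3 = 0.02035 × 197.84 = 4.026 g
% As2O3 = 4.026 / 4.203 × 100 = 95.80 %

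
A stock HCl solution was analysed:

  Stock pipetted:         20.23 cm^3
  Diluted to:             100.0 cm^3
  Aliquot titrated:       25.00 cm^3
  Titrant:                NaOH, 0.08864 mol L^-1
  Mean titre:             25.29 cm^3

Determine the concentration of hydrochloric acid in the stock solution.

0.4432 mol/L

HCl + NaOH → NaCl + H2O
n(NaOH) = 0.02529 × 0.08864 = 2.242 × 10^-3 mol
n(HCl) in the aliquot = 2.242 × 10^-3 mol (1:1 ratio)
[HCl]_dilute = 2.242 × 10^-3 / 0.02500 = 0.08967 mol/L
Dilution factor = 100.0 / 20.23 = 4.943
[HCl]_stock = 0.08967 × 4.943 = 0.4432 mol/L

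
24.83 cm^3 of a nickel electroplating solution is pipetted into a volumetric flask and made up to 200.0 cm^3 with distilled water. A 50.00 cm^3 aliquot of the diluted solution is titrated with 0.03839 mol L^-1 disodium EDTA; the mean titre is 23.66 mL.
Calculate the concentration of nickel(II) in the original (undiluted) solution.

Ni^2+ + EDTA^4- → [Ni(EDTA)]^2-
n(EDTA) = 0.02366 × 0.03839 = 9.083 × 10^-4 mol
n(Ni2+) in the aliquot = 9.083 × 10^-4 mol (1:1 ratio)
[Ni2+]_dilute = 9.083 × 10^-4 / 0.05000 = 0.01817 mol/L
Dilution factor = 200.0 / 24.83 = 8.055
[Ni2+]_stock = 0.01817 × 8.055 = 0.1463 mol/L

0.1463 mol/L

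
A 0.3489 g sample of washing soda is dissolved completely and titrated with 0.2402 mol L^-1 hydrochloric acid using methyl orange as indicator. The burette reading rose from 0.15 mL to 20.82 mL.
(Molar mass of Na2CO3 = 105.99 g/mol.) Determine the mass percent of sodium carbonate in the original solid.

Na2CO3 + 2 HCl → 2 NaCl + H2O + CO2
n(HCl) = 0.02067 L × 0.2402 mol/L = 4.965 × 10^-3 mol
From the 1:2 ratio, n(Na2CO3) = 1/2 × 4.965 × 10^-3 = 2.482 × 10^-3 mol
mass of Na2CO3 = 2.482 × 10^-3 × 105.99 g/mol = 0.2631 g
% Na2CO3 = 0.2631 / 0.3489 × 100 = 75.41 %

75.41 %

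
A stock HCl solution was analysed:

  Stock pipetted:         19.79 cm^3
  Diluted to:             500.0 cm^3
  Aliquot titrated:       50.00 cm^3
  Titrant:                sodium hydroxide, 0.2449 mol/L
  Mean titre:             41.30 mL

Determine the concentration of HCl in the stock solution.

HCl + NaOH → NaCl + H2O
n(NaOH) = 0.04130 × 0.2449 = 0.01011 mol
n(HCl) in the aliquot = 0.01011 mol (1:1 ratio)
[HCl]_dilute = 0.01011 / 0.05000 = 0.2023 mol/L
Dilution factor = 500.0 / 19.79 = 25.27
[HCl]_stock = 0.2023 × 25.27 = 5.111 mol/L

5.111 mol/L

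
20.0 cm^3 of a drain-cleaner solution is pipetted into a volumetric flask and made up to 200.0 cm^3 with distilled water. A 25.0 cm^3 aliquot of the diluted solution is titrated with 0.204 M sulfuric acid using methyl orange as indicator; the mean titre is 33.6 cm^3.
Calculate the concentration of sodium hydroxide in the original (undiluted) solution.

5.48 M

2 NaOH + H2SO4 → Na2SO4 + 2 H2O
n(H2SO4) = 0.0336 × 0.204 = 6.85 × 10^-3 mol
From the 2:1 ratio, n(NaOH) in the aliquot = 2/1 × 6.85 × 10^-3 = 0.0137 mol
[NaOH]_dilute = 0.0137 / 0.0250 = 0.548 mol/L
Dilution factor = 200.0 / 20.0 = 10.00
[NaOH]_stock = 0.548 × 10.00 = 5.48 mol/L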